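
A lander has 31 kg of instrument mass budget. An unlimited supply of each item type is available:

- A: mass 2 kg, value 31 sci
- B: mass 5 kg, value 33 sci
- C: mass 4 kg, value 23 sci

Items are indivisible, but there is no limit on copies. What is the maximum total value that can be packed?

Best value-per-unit is A at 31/2, and filling with it alone uses mass 15×2=30. No mix of the others beats 15×31 = 465.

465 sci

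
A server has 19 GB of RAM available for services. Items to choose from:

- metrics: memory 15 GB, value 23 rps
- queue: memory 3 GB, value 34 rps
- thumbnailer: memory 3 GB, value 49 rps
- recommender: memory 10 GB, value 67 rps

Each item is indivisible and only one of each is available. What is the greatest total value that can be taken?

This is a 0/1 knapsack; check combinations near the capacity.
- queue+thumbnailer+recommender: memory 3+3+10=16, value 34+49+67=150
- thumbnailer+recommender: memory 3+10=13, value 49+67=116
- queue+recommender: memory 3+10=13, value 34+67=101
Best: 150 rps.

150 rps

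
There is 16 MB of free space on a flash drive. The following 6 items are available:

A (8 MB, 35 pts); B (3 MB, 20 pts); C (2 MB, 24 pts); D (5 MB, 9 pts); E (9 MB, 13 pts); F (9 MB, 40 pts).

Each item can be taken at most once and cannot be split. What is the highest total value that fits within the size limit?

84 pts

Check high-value combinations within 16 MB:
- B+C+F: size 3+2+9=14, value 20+24+40=84
- A+B+C: size 8+3+2=13, value 35+20+24=79
- C+D+F: size 2+5+9=16, value 24+9+40=73
Best: 84 pts.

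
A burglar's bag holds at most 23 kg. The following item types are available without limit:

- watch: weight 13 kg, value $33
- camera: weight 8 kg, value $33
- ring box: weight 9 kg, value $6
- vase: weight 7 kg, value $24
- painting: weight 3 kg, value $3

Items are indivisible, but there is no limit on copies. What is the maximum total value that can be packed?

Best value-per-unit is camera at 33/8; filling with it alone gives 2×33 = 66.
Optimal mix: 2×camera + 1×vase → weight 23, value 90.

$90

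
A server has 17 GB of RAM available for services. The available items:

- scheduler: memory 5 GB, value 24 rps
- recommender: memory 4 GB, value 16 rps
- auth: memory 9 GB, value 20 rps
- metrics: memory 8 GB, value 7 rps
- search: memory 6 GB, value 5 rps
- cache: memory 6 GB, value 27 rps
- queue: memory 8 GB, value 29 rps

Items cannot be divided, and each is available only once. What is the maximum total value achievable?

69 rps

Check high-value combinations within 17 GB:
- scheduler+recommender+queue: memory 5+4+8=17, value 24+16+29=69
- scheduler+recommender+cache: memory 5+4+6=15, value 24+16+27=67
- cache+queue: memory 6+8=14, value 27+29=56
- scheduler+search+cache: memory 5+6+6=17, value 24+5+27=56
- scheduler+queue: memory 5+8=13, value 24+29=53
Best: 69 rps.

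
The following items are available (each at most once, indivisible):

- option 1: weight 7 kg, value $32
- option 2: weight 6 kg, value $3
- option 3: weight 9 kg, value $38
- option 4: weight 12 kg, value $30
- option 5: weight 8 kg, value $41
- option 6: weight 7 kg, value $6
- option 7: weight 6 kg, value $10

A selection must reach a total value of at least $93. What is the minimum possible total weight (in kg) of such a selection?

Subsets with value ≥ 93, sorted by total weight:
- option 1+option 3+option 5: weight 24, value 111
- option 1+option 4+option 5: weight 27, value 103
Minimum weight: 24 kg.

24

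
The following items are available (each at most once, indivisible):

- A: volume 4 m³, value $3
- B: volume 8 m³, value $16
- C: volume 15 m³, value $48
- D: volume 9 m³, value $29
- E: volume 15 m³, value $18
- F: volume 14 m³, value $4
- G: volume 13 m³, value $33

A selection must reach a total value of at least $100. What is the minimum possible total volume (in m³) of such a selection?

37

Subsets with value ≥ 100, sorted by total volume:
- C+D+G: volume 37, value 110
- A+B+C+G: volume 40, value 100
Minimum volume: 37 m³.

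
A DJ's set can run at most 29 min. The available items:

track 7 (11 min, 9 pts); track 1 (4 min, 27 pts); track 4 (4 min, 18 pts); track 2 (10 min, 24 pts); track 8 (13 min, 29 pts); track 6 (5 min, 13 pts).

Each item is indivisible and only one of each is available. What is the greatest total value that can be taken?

87 pts

Check high-value combinations within 29 min:
- track 1+track 4+track 8+track 6: duration 4+4+13+5=26, value 27+18+29+13=87
- track 1+track 4+track 2+track 6: duration 4+4+10+5=23, value 27+18+24+13=82
- track 1+track 2+track 8: duration 4+10+13=27, value 27+24+29=80
- track 7+track 1+track 4+track 2: duration 11+4+4+10=29, value 9+27+18+24=78
- track 1+track 4+track 8: duration 4+4+13=21, value 27+18+29=74
Best: 87 pts.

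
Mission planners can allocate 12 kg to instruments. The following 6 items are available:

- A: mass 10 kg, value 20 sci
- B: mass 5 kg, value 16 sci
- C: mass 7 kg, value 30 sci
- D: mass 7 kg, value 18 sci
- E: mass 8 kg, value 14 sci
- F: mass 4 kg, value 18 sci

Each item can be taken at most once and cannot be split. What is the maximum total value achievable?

48 sci

Check high-value combinations within 12 kg:
- C+F: mass 7+4=11, value 30+18=48
- B+C: mass 5+7=12, value 16+30=46
- D+F: mass 7+4=11, value 18+18=36
- B+F: mass 5+4=9, value 16+18=34
- B+D: mass 5+7=12, value 16+18=34
Best: 48 sci.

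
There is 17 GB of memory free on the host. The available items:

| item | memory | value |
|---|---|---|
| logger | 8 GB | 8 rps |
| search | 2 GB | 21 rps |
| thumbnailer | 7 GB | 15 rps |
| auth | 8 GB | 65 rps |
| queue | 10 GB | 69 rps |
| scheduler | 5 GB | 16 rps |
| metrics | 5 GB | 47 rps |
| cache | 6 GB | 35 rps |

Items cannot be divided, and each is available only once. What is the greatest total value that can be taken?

137 rps

This is a 0/1 knapsack; check combinations near the capacity.
- search+queue+metrics: memory 2+10+5=17, value 21+69+47=137
- search+auth+metrics: memory 2+8+5=15, value 21+65+47=133
- search+auth+cache: memory 2+8+6=16, value 21+65+35=121
- queue+metrics: memory 10+5=15, value 69+47=116
Best: 137 rps.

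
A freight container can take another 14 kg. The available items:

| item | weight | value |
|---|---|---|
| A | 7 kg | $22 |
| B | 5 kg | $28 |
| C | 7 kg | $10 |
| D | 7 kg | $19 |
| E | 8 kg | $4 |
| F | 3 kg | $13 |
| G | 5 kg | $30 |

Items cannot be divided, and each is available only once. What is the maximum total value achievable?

$71

This is a 0/1 knapsack; check combinations near the capacity.
- B+F+G: weight 5+3+5=13, value 28+13+30=71
- B+G: weight 5+5=10, value 28+30=58
- A+G: weight 7+5=12, value 22+30=52
- A+B: weight 7+5=12, value 22+28=50
Best: $71.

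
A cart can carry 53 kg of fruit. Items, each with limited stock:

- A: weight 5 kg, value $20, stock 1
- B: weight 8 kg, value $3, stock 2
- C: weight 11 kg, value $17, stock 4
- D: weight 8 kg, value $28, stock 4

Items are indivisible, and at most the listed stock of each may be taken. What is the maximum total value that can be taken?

Best selections within weight 53 and stock limits:
- 1×A + 1×C + 4×D: weight 48, value 149
- 1×A + 2×C + 3×D: weight 51, value 138
- 1×A + 2×B + 4×D: weight 53, value 138
Best: $149.

$149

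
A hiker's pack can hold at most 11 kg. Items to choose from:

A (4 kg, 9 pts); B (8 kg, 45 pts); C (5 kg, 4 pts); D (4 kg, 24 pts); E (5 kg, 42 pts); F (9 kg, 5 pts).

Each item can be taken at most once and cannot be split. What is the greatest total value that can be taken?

This is a 0/1 knapsack; check combinations near the capacity.
- D+E: weight 4+5=9, value 24+42=66
- A+E: weight 4+5=9, value 9+42=51
- C+E: weight 5+5=10, value 4+42=46
- B: weight 8, value 45
- E: weight 5, value 42
Best: 66 pts.

66 pts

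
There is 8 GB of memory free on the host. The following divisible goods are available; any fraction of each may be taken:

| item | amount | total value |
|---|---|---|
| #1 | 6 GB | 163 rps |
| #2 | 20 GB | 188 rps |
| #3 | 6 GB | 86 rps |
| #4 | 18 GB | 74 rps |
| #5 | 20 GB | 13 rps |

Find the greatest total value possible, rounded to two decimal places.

Take in order of value per unit:
- #1 (163/6 per unit): all 6 → value 163, running total 163.00
- #3 (86/6 per unit): 2 of 6 → value 2×86/6 = 28.6667, running total 191.67
Total 191.67.

191.67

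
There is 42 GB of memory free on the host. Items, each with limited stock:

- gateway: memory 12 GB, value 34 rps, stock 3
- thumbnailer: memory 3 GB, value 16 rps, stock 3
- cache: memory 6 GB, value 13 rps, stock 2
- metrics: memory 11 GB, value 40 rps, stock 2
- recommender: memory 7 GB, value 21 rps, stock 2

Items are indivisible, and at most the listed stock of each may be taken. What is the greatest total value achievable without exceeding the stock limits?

154 rps

Top feasible selections:
- 2×thumbnailer + 2×metrics + 2×recommender: memory 42, value 154
- 3×thumbnailer + 2×metrics + 1×recommender: memory 38, value 149
- 1×gateway + 2×thumbnailer + 2×metrics: memory 40, value 146
Best: 154 rps.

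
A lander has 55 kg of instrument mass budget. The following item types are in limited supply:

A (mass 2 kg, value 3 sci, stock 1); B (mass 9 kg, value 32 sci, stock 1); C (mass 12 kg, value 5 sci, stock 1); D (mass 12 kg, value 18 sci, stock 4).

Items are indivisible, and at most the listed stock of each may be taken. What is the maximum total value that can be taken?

89 sci

Top feasible selections:
- 1×A + 1×B + 3×D: mass 47, value 89
- 1×B + 3×D: mass 45, value 86
- 1×A + 1×B + 1×C + 2×D: mass 47, value 76
Best: 89 sci.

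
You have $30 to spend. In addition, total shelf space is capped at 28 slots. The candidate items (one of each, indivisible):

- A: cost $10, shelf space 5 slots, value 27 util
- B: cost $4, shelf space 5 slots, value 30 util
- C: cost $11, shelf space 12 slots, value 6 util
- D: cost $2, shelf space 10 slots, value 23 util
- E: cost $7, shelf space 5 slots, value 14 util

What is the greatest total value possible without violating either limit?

94 util

Feasible sets respecting both limits:
- A+B+D+E: cost 23, shelf space 25, value 94
- A+B+D: cost 16, shelf space 20, value 80
- A+B+E: cost 21, shelf space 15, value 71
Best: 94 util.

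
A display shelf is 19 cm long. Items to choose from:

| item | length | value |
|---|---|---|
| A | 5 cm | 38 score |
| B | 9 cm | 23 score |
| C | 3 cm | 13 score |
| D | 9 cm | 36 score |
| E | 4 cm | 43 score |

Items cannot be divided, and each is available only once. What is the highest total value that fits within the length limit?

Check high-value combinations within 19 cm:
- A+D+E: length 5+9+4=18, value 38+36+43=117
- A+B+E: length 5+9+4=18, value 38+23+43=104
- A+C+E: length 5+3+4=12, value 38+13+43=94
- C+D+E: length 3+9+4=16, value 13+36+43=92
- A+C+D: length 5+3+9=17, value 38+13+36=87
Best: 117 score.

117 score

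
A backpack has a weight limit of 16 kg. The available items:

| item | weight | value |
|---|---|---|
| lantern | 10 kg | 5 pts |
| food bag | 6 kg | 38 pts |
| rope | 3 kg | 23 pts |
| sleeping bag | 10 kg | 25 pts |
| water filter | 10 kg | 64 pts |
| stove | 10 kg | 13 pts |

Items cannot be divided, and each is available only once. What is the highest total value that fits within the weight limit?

This is a 0/1 knapsack; check combinations near the capacity.
- food bag+water filter: weight 6+10=16, value 38+64=102
- rope+water filter: weight 3+10=13, value 23+64=87
- water filter: weight 10, value 64
- food bag+sleeping bag: weight 6+10=16, value 38+25=63
- food bag+rope: weight 6+3=9, value 38+23=61
Best: 102 pts.

102 pts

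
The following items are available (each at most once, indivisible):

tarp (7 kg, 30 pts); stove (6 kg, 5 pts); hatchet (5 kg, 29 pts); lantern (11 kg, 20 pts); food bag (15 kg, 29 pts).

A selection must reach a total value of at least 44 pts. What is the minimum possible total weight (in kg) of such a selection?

12

Subsets with value ≥ 44, sorted by total weight:
- tarp+hatchet: weight 12, value 59
- hatchet+lantern: weight 16, value 49
- tarp+stove+hatchet: weight 18, value 64
Minimum weight: 12 kg.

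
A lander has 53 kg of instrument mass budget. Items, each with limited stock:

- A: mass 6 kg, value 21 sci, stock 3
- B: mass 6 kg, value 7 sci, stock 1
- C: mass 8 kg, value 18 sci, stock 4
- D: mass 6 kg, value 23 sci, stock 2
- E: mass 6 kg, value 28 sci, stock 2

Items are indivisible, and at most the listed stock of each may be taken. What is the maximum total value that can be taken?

183 sci

Best selections within mass 53 and stock limits:
- 3×A + 1×C + 2×D + 2×E: mass 50, value 183
- 2×A + 2×C + 2×D + 2×E: mass 52, value 180
- 3×A + 2×C + 1×D + 2×E: mass 52, value 178
- 3×A + 2×C + 2×D + 1×E: mass 52, value 173
Best: 183 sci.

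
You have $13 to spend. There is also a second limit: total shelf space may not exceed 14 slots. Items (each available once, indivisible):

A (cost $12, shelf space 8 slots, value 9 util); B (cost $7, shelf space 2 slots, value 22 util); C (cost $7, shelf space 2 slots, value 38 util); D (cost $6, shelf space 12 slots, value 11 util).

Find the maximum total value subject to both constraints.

Feasible sets respecting both limits:
- C+D: cost 13, shelf space 14, value 49
- C: cost 7, shelf space 2, value 38
- B+D: cost 13, shelf space 14, value 33
Best: 49 util.

49 util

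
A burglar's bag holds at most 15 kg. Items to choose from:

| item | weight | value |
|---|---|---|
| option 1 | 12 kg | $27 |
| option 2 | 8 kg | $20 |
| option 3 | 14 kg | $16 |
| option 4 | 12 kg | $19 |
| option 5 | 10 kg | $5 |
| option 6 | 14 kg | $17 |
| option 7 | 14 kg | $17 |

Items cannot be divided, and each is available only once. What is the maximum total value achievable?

This is a 0/1 knapsack; check combinations near the capacity.
- option 1: weight 12, value 27
- option 2: weight 8, value 20
- option 4: weight 12, value 19
- option 6: weight 14, value 17
Best: $27.

$27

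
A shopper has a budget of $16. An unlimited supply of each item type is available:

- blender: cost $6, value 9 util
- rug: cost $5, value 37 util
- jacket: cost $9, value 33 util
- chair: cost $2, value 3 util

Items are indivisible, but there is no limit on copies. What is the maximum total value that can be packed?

111 util

Best value-per-unit is rug at 37/5, and filling with it alone uses cost 3×5=15. No mix of the others beats 3×37 = 111.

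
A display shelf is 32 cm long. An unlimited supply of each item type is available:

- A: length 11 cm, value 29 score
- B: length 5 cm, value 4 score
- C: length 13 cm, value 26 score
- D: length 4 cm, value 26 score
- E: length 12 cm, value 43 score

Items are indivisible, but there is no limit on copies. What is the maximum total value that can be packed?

208 score

Best value-per-unit is D at 26/4, and filling with it alone uses length 8×4=32. No mix of the others beats 8×26 = 208.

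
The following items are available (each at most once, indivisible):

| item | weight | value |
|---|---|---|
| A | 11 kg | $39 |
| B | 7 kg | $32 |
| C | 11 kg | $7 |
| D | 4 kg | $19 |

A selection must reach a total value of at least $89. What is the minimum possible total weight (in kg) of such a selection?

Subsets with value ≥ 89, sorted by total weight:
- A+B+D: weight 22, value 90
- A+B+C+D: weight 33, value 97
Minimum weight: 22 kg.

22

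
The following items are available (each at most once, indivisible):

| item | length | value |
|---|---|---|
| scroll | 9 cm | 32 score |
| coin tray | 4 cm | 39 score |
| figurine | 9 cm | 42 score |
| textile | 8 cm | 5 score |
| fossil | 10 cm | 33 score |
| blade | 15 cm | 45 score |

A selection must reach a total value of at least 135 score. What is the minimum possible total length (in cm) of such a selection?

Subsets with value ≥ 135, sorted by total length:
- scroll+coin tray+figurine+fossil: length 32, value 146
- scroll+coin tray+figurine+blade: length 37, value 158
Minimum length: 32 cm.

32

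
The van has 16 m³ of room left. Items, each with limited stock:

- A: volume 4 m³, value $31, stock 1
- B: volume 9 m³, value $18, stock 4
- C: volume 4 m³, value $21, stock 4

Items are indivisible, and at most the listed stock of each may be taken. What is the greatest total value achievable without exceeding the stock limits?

$94

Top feasible selections:
- 1×A + 3×C: volume 16, value 94
- 4×C: volume 16, value 84
Best: $94.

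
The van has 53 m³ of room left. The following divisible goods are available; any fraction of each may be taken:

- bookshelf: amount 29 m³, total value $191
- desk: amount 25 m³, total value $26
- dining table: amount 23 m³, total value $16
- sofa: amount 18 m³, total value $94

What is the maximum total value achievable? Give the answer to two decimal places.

291.24

Take in order of value per unit:
- bookshelf (191/29 per unit): all 29 → value 191, running total 191.00
- sofa (94/18 per unit): all 18 → value 94, running total 285.00
- desk (26/25 per unit): 6 of 25 → value 6×26/25 = 6.2400, running total 291.24
Total 291.24.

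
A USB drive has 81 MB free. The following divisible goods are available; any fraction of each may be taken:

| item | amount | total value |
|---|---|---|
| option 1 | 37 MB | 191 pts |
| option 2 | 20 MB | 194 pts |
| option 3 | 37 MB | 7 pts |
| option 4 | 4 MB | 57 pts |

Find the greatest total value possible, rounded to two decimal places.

445.78

Take in order of value per unit:
- option 4 (57/4 per unit): all 4 → value 57, running total 57.00
- option 2 (194/20 per unit): all 20 → value 194, running total 251.00
- option 1 (191/37 per unit): all 37 → value 191, running total 442.00
- option 3 (7/37 per unit): 20 of 37 → value 20×7/37 = 3.7838, running total 445.78
Total 445.78.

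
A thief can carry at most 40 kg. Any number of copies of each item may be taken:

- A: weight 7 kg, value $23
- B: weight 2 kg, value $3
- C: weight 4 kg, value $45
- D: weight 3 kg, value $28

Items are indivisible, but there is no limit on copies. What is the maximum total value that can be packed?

Best value-per-unit is C at 45/4, and filling with it alone uses weight 10×4=40. No mix of the others beats 10×45 = 450.

$450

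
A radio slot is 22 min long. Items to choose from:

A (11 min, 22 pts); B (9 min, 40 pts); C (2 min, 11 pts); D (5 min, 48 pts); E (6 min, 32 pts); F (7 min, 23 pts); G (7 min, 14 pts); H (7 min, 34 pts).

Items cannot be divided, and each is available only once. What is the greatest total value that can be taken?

131 pts

This is a 0/1 knapsack; check combinations near the capacity.
- B+C+D+E: duration 9+2+5+6=22, value 40+11+48+32=131
- C+D+E+H: duration 2+5+6+7=20, value 11+48+32+34=125
- B+D+H: duration 9+5+7=21, value 40+48+34=122
- B+D+E: duration 9+5+6=20, value 40+48+32=120
- C+D+F+H: duration 2+5+7+7=21, value 11+48+23+34=116
Best: 131 pts.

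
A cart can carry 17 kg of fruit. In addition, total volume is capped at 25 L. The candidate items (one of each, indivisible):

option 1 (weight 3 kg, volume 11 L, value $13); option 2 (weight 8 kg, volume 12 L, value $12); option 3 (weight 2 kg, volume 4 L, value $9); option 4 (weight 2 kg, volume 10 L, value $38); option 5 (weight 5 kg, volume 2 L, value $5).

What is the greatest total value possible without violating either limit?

$60

Feasible sets respecting both limits:
- option 1+option 3+option 4: weight 7, volume 25, value 60
- option 1+option 4+option 5: weight 10, volume 23, value 56
- option 2+option 4+option 5: weight 15, volume 24, value 55
Best: $60.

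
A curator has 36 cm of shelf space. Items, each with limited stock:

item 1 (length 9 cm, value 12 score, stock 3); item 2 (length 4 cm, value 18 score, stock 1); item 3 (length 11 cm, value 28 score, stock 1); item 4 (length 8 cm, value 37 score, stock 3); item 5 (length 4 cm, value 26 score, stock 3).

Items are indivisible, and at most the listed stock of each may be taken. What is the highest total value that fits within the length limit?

Best selections within length 36 and stock limits:
- 3×item 4 + 3×item 5: length 36, value 189
- 1×item 2 + 3×item 4 + 2×item 5: length 36, value 181
Best: 189 score.

189 score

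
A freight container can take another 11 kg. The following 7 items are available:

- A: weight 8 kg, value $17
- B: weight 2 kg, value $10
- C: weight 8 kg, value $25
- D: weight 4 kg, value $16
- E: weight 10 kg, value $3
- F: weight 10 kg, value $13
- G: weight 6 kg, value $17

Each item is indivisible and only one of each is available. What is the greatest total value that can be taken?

$35

Check high-value combinations within 11 kg:
- B+C: weight 2+8=10, value 10+25=35
- D+G: weight 4+6=10, value 16+17=33
- B+G: weight 2+6=8, value 10+17=27
- A+B: weight 8+2=10, value 17+10=27
- B+D: weight 2+4=6, value 10+16=26
Best: $35.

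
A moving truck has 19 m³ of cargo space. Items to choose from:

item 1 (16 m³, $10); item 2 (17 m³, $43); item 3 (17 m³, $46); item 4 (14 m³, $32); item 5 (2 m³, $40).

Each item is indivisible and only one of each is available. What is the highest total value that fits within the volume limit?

$86

This is a 0/1 knapsack; check combinations near the capacity.
- item 3+item 5: volume 17+2=19, value 46+40=86
- item 2+item 5: volume 17+2=19, value 43+40=83
- item 4+item 5: volume 14+2=16, value 32+40=72
Best: $86.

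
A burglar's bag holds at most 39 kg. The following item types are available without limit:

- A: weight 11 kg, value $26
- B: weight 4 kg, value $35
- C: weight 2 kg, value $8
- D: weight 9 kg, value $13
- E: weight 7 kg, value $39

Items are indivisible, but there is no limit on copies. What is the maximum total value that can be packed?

Best value-per-unit is B at 35/4; filling with it alone gives 9×35 = 315.
Optimal mix: 9×B + 1×C → weight 38, value 323.

$323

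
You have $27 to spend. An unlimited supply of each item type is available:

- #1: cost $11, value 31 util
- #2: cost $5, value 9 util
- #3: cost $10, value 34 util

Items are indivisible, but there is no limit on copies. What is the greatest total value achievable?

Best value-per-unit is #3 at 34/10; filling with it alone gives 2×34 = 68.
Optimal mix: 1×#2 + 2×#3 → cost 25, value 77.

77 util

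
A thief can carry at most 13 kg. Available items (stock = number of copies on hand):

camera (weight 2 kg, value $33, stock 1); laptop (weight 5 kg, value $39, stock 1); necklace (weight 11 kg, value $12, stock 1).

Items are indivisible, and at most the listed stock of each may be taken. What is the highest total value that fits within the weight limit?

$72

Best selections within weight 13 and stock limits:
- 1×camera + 1×laptop: weight 7, value 72
- 1×camera + 1×necklace: weight 13, value 45
- 1×laptop: weight 5, value 39
- 1×camera: weight 2, value 33
Best: $72.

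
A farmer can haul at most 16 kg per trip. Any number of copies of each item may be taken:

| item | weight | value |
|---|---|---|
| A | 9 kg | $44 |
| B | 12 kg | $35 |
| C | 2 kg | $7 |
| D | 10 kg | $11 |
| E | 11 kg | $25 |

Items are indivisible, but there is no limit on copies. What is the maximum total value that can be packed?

$65

Best value-per-unit is A at 44/9; filling with it alone gives 1×44 = 44.
Optimal mix: 1×A + 3×C → weight 15, value 65.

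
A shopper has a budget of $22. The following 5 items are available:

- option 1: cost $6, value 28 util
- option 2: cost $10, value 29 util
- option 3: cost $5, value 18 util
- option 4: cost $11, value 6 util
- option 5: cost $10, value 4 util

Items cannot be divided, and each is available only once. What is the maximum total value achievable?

75 util

This is a 0/1 knapsack; check combinations near the capacity.
- option 1+option 2+option 3: cost 6+10+5=21, value 28+29+18=75
- option 1+option 2: cost 6+10=16, value 28+29=57
- option 1+option 3+option 4: cost 6+5+11=22, value 28+18+6=52
- option 1+option 3+option 5: cost 6+5+10=21, value 28+18+4=50
Best: 75 util.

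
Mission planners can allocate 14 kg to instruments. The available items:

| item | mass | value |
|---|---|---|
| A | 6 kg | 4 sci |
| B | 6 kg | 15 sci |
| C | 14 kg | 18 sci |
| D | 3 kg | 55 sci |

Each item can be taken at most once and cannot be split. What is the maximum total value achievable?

70 sci

Check high-value combinations within 14 kg:
- B+D: mass 6+3=9, value 15+55=70
- A+D: mass 6+3=9, value 4+55=59
- D: mass 3, value 55
- A+B: mass 6+6=12, value 4+15=19
- C: mass 14, value 18
Best: 70 sci.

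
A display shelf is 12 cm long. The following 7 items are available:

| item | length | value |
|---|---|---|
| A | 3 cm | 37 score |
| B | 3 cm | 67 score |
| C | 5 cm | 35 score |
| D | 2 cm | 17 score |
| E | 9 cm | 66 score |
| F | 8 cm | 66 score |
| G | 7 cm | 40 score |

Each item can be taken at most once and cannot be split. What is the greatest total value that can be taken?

Check high-value combinations within 12 cm:
- A+B+C: length 3+3+5=11, value 37+67+35=139
- B+F: length 3+8=11, value 67+66=133
- B+E: length 3+9=12, value 67+66=133
- B+D+G: length 3+2+7=12, value 67+17+40=124
- A+B+D: length 3+3+2=8, value 37+67+17=121
Best: 139 score.

139 score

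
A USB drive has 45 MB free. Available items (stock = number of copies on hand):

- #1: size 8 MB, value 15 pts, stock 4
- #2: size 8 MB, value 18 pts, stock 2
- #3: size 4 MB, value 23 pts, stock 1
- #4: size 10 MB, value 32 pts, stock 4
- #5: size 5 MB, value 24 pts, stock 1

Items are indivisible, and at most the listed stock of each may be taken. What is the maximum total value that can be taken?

152 pts

Top feasible selections:
- 4×#4 + 1×#5: size 45, value 152
- 1×#3 + 4×#4: size 44, value 151
- 2×#2 + 1×#3 + 2×#4 + 1×#5: size 45, value 147
- 1×#1 + 1×#2 + 1×#3 + 2×#4 + 1×#5: size 45, value 144
Best: 152 pts.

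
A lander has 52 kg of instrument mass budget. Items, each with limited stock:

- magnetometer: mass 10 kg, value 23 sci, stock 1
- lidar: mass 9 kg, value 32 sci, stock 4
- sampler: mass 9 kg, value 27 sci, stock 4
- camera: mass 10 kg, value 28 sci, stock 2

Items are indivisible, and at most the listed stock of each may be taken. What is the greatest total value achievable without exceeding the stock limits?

156 sci

Best selections within mass 52 and stock limits:
- 4×lidar + 1×camera: mass 46, value 156
- 4×lidar + 1×sampler: mass 45, value 155
Best: 156 sci.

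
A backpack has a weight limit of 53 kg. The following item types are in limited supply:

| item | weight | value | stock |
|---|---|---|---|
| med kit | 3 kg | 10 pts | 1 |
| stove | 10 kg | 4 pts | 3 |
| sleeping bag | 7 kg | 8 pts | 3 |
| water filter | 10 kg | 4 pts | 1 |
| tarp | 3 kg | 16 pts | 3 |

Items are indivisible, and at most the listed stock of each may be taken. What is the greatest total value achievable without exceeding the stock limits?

Top feasible selections:
- 1×med kit + 1×stove + 3×sleeping bag + 1×water filter + 3×tarp: weight 53, value 90
- 1×med kit + 2×stove + 3×sleeping bag + 3×tarp: weight 53, value 90
- 1×med kit + 3×sleeping bag + 1×water filter + 3×tarp: weight 43, value 86
Best: 90 pts.

90 pts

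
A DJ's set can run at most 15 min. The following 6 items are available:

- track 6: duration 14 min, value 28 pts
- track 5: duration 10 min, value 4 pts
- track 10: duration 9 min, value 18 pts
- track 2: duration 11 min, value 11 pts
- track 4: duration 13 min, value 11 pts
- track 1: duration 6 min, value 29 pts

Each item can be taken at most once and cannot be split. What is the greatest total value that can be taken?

47 pts

This is a 0/1 knapsack; check combinations near the capacity.
- track 10+track 1: duration 9+6=15, value 18+29=47
- track 1: duration 6, value 29
- track 6: duration 14, value 28
- track 10: duration 9, value 18
Best: 47 pts.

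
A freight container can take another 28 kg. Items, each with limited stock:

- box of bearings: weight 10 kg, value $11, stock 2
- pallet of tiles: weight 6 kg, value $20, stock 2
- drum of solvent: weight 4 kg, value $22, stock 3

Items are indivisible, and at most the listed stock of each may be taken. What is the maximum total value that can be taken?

Best selections within weight 28 and stock limits:
- 2×pallet of tiles + 3×drum of solvent: weight 24, value 106
- 1×box of bearings + 1×pallet of tiles + 3×drum of solvent: weight 28, value 97
- 1×pallet of tiles + 3×drum of solvent: weight 18, value 86
Best: $106.

$106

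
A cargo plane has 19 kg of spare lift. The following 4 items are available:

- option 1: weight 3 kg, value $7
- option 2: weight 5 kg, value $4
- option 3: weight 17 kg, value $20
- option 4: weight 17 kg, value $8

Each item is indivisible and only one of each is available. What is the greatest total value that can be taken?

Check high-value combinations within 19 kg:
- option 3: weight 17, value 20
- option 1+option 2: weight 3+5=8, value 7+4=11
- option 4: weight 17, value 8
Best: $20.

$20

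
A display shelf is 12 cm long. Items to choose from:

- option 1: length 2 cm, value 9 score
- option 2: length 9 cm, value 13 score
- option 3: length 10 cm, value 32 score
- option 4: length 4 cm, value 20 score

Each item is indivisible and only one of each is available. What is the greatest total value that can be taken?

41 score

Check high-value combinations within 12 cm:
- option 1+option 3: length 2+10=12, value 9+32=41
- option 3: length 10, value 32
- option 1+option 4: length 2+4=6, value 9+20=29
Best: 41 score.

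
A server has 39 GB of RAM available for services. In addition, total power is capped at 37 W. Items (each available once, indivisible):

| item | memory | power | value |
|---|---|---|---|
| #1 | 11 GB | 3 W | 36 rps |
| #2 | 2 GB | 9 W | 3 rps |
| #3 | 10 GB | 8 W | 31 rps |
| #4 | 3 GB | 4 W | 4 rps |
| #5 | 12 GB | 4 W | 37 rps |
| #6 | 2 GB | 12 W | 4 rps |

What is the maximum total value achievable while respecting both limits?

112 rps

Feasible sets respecting both limits:
- #1+#3+#4+#5+#6: memory 38, power 31, value 112
- #1+#2+#3+#4+#5: memory 38, power 28, value 111
- #1+#2+#3+#5+#6: memory 37, power 36, value 111
Best: 112 rps.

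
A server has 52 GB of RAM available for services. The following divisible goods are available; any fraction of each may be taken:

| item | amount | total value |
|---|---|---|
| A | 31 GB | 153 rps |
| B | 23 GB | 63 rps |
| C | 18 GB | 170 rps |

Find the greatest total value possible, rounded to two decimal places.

331.22

Take in order of value per unit:
- C (170/18 per unit): all 18 → value 170, running total 170.00
- A (153/31 per unit): all 31 → value 153, running total 323.00
- B (63/23 per unit): 3 of 23 → value 3×63/23 = 8.2174, running total 331.22
Total 331.22.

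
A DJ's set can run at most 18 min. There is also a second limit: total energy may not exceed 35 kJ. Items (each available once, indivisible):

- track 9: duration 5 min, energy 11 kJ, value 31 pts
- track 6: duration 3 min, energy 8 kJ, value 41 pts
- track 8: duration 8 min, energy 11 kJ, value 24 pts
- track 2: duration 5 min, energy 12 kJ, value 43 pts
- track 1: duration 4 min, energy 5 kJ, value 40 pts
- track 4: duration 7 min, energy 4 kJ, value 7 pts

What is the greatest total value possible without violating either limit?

124 pts

Feasible sets respecting both limits:
- track 6+track 2+track 1: duration 12, energy 25, value 124
- track 9+track 6+track 2: duration 13, energy 31, value 115
- track 9+track 2+track 1: duration 14, energy 28, value 114
- track 9+track 6+track 1: duration 12, energy 24, value 112
Best: 124 pts.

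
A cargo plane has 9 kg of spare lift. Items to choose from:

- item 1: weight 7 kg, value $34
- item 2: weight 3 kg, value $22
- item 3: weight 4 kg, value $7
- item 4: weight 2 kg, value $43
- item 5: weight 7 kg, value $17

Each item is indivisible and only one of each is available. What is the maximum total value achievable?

Check high-value combinations within 9 kg:
- item 1+item 4: weight 7+2=9, value 34+43=77
- item 2+item 3+item 4: weight 3+4+2=9, value 22+7+43=72
- item 2+item 4: weight 3+2=5, value 22+43=65
- item 4+item 5: weight 2+7=9, value 43+17=60
- item 3+item 4: weight 4+2=6, value 7+43=50
Best: $77.

$77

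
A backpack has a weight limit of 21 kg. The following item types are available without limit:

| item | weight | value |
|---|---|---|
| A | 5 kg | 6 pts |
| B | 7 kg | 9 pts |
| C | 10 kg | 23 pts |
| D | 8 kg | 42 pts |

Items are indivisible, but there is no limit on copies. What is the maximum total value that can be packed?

90 pts

Best value-per-unit is D at 42/8; filling with it alone gives 2×42 = 84.
Optimal mix: 1×A + 2×D → weight 21, value 90.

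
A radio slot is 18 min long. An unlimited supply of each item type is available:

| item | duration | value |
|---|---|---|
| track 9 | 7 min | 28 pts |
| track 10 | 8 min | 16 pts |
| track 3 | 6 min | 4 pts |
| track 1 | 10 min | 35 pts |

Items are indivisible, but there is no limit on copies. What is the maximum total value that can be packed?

Best value-per-unit is track 9 at 28/7; filling with it alone gives 2×28 = 56.
Optimal mix: 1×track 9 + 1×track 1 → duration 17, value 63.

63 pts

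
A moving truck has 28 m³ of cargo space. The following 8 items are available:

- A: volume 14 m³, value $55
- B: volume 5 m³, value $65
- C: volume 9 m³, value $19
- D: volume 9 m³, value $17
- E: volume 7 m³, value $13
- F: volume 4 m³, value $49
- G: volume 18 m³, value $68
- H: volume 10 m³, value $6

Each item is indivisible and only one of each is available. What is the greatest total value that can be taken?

$182

Check high-value combinations within 28 m³:
- B+F+G: volume 5+4+18=27, value 65+49+68=182
- A+B+F: volume 14+5+4=23, value 55+65+49=169
- B+C+D+F: volume 5+9+9+4=27, value 65+19+17+49=150
Best: $182.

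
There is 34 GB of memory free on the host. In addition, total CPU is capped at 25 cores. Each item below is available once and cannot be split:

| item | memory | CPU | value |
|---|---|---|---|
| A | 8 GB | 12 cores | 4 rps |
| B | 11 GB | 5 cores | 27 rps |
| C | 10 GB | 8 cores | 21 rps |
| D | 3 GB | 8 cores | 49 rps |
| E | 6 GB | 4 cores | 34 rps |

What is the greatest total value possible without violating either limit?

131 rps

Feasible sets respecting both limits:
- B+C+D+E: memory 30, CPU 25, value 131
- B+D+E: memory 20, CPU 17, value 110
- C+D+E: memory 19, CPU 20, value 104
- B+C+D: memory 24, CPU 21, value 97
Best: 131 rps.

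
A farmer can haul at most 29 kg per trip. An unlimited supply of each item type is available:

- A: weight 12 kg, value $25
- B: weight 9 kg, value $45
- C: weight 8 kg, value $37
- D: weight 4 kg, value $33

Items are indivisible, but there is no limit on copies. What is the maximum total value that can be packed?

Best value-per-unit is D at 33/4, and filling with it alone uses weight 7×4=28. No mix of the others beats 7×33 = 231.

$231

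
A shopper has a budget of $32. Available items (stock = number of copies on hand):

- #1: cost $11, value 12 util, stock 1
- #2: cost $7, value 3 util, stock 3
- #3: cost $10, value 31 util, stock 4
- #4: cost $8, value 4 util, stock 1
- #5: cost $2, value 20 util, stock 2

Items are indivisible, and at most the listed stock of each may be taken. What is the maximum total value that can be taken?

Top feasible selections:
- 3×#3 + 1×#5: cost 32, value 113
- 2×#3 + 1×#4 + 2×#5: cost 32, value 106
- 1×#2 + 2×#3 + 2×#5: cost 31, value 105
Best: 113 util.

113 util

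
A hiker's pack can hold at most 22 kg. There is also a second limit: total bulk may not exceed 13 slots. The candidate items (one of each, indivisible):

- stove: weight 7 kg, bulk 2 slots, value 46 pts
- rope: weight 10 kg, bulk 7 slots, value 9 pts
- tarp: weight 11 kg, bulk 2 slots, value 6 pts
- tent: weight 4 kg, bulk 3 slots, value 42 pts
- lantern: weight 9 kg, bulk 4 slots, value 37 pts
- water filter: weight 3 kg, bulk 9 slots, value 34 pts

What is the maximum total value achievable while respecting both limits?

Feasible sets respecting both limits:
- stove+tent+lantern: weight 20, bulk 9, value 125
- stove+rope+tent: weight 21, bulk 12, value 97
- stove+tarp+tent: weight 22, bulk 7, value 94
- stove+tent: weight 11, bulk 5, value 88
Best: 125 pts.

125 pts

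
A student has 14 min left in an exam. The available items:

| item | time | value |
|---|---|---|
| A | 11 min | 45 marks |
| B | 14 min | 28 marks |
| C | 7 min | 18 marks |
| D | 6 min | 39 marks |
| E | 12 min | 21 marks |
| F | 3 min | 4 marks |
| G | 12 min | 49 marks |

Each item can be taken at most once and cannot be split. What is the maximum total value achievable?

57 marks

Check high-value combinations within 14 min:
- C+D: time 7+6=13, value 18+39=57
- G: time 12, value 49
- A+F: time 11+3=14, value 45+4=49
Best: 57 marks.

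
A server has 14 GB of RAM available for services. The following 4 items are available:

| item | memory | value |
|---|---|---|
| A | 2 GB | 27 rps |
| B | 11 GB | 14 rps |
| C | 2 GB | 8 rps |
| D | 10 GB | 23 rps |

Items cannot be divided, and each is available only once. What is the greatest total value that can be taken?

58 rps

Check high-value combinations within 14 GB:
- A+C+D: memory 2+2+10=14, value 27+8+23=58
- A+D: memory 2+10=12, value 27+23=50
- A+B: memory 2+11=13, value 27+14=41
- A+C: memory 2+2=4, value 27+8=35
Best: 58 rps.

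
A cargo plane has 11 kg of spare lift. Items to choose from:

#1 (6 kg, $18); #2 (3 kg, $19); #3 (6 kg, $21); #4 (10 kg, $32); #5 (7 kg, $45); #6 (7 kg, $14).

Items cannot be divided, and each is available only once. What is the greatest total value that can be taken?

Check high-value combinations within 11 kg:
- #2+#5: weight 3+7=10, value 19+45=64
- #5: weight 7, value 45
- #2+#3: weight 3+6=9, value 19+21=40
- #1+#2: weight 6+3=9, value 18+19=37
- #2+#6: weight 3+7=10, value 19+14=33
Best: $64.

$64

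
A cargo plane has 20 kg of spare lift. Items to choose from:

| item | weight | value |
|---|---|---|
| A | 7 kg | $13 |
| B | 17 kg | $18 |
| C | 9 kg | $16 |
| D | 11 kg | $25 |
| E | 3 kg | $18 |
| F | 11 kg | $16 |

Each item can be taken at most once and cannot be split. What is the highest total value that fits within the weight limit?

$47

Check high-value combinations within 20 kg:
- A+C+E: weight 7+9+3=19, value 13+16+18=47
- D+E: weight 11+3=14, value 25+18=43
- C+D: weight 9+11=20, value 16+25=41
Best: $47.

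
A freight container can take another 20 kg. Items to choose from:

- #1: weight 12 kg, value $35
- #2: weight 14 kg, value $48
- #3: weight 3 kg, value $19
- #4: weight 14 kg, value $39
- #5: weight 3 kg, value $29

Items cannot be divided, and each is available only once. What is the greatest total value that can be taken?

This is a 0/1 knapsack; check combinations near the capacity.
- #2+#3+#5: weight 14+3+3=20, value 48+19+29=96
- #3+#4+#5: weight 3+14+3=20, value 19+39+29=87
- #1+#3+#5: weight 12+3+3=18, value 35+19+29=83
- #2+#5: weight 14+3=17, value 48+29=77
Best: $96.

$96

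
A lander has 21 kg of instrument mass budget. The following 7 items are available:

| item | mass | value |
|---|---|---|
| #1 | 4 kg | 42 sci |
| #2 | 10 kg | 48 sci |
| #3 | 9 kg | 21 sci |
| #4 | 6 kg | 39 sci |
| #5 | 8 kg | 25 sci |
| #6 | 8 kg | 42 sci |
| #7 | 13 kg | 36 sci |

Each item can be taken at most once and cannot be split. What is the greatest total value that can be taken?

Check high-value combinations within 21 kg:
- #1+#2+#4: mass 4+10+6=20, value 42+48+39=129
- #1+#4+#6: mass 4+6+8=18, value 42+39+42=123
- #1+#5+#6: mass 4+8+8=20, value 42+25+42=109
- #1+#4+#5: mass 4+6+8=18, value 42+39+25=106
- #1+#3+#6: mass 4+9+8=21, value 42+21+42=105
Best: 129 sci.

129 sci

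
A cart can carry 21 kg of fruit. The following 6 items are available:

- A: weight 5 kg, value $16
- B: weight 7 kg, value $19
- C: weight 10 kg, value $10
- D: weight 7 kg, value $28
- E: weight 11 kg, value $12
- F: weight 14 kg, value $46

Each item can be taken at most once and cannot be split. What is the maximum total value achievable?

$74

Check high-value combinations within 21 kg:
- D+F: weight 7+14=21, value 28+46=74
- B+F: weight 7+14=21, value 19+46=65
- A+B+D: weight 5+7+7=19, value 16+19+28=63
- A+F: weight 5+14=19, value 16+46=62
Best: $74.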